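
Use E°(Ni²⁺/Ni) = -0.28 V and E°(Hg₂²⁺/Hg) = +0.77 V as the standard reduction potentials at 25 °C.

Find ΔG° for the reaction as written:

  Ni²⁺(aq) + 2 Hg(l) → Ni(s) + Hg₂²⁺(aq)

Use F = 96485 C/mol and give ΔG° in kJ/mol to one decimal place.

As written, Ni²⁺/Ni is reduced (cathode) and Hg₂²⁺/Hg is oxidised (anode), so E°cell = (-0.28) − (+0.77) = -1.05 V.
Balancing electrons gives n = 2.
ΔG° = −nFE° = −(2)(96485)(-1.05) = 202,618 J = +202.6 kJ/mol.

+202.6 kJ/mol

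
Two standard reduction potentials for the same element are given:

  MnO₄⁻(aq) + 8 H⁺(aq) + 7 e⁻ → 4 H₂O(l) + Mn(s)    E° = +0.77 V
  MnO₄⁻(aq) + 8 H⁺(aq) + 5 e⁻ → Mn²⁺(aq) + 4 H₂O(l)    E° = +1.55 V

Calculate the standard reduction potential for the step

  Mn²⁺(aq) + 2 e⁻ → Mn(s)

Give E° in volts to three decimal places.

Sequential free energies add, so n₃E°₃ = n₁E°₁ + n₂E°₂.
With n₃ = 7, and the known step contributing 5×(+1.55) V, the unknown satisfies 2·E° = 7×(+0.77) − 5×(+1.55) = -2.360.
E° = -2.360 / 2 = -1.180 V.

-1.180 V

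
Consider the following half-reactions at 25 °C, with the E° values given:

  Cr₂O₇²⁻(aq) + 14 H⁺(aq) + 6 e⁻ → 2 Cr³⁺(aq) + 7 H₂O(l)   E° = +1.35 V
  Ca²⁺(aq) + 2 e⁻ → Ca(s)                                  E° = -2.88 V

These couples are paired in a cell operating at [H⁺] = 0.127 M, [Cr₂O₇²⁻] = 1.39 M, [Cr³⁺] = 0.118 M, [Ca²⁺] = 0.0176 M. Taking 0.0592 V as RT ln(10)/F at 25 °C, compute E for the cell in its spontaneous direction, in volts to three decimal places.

Cr₂O₇²⁻/Cr³⁺ is the cathode (higher E°), Ca²⁺/Ca the anode: E°cell = +1.35 − (-2.88) = +4.23 V, n = 6.
Overall: Cr₂O₇²⁻(aq) + 14 H⁺(aq) + 3 Ca(s) → 2 Cr³⁺(aq) + 7 H₂O(l) + 3 Ca²⁺(aq)
Q = [Cr³⁺]^2·[Ca²⁺]^3 / ([Cr₂O₇²⁻]·[H⁺]^14); log Q = 5.284.
E = E° − (0.0592/n) log Q = +4.23 − (0.0592/6)(5.284) = +4.178 V.

+4.178 V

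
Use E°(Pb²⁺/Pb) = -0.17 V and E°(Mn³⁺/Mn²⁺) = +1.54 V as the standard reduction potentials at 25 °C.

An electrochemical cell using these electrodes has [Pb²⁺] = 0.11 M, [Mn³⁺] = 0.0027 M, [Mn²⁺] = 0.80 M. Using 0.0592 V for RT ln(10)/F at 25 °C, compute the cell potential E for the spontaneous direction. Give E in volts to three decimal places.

+1.592 V

Mn³⁺/Mn²⁺ is the cathode (higher E°), Pb²⁺/Pb the anode: E°cell = +1.54 − (-0.17) = +1.71 V, n = 2.
Overall: 2 Mn³⁺(aq) + Pb(s) → 2 Mn²⁺(aq) + Pb²⁺(aq)
Q = [Mn²⁺]^2·[Pb²⁺] / ([Mn³⁺]^2); log Q = 3.985.
E = E° − (0.0592/n) log Q = +1.71 − (0.0592/2)(3.985) = +1.592 V.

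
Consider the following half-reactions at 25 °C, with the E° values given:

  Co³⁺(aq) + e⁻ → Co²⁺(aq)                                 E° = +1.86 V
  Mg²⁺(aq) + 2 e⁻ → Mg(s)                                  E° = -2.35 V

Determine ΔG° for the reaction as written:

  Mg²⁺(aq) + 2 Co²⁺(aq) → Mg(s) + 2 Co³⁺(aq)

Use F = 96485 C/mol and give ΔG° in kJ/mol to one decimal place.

As written, Mg²⁺/Mg is reduced (cathode) and Co³⁺/Co²⁺ is oxidised (anode), so E°cell = (-2.35) − (+1.86) = -4.21 V.
Balancing electrons gives n = 2.
ΔG° = −nFE° = −(2)(96485)(-4.21) = 812,404 J = +812.4 kJ/mol.

+812.4 kJ/mol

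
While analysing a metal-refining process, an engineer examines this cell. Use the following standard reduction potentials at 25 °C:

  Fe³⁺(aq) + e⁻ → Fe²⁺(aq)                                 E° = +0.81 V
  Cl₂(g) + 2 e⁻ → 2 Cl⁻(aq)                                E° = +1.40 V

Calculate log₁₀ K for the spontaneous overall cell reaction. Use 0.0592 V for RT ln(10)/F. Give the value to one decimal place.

19.9

Cathode: Cl₂/Cl⁻; anode: Fe³⁺/Fe²⁺. E°cell = +0.59 V, n = 2.
log K = nE°cell / 0.0592 = (2)(+0.59) / 0.0592 = 19.9.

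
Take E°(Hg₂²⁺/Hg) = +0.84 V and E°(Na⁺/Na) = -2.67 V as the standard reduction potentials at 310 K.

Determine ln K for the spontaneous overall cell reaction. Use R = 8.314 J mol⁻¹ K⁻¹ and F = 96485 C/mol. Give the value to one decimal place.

Cathode: Hg₂²⁺/Hg; anode: Na⁺/Na. E°cell = (+0.84) − (-2.67) = +3.51 V, with n = 2.
ΔG° = −nFE° = −RT ln K, so ln K = nFE°/(RT) = (2)(96485)(+3.51) / ((8.314)(310)) = 262.800.

262.8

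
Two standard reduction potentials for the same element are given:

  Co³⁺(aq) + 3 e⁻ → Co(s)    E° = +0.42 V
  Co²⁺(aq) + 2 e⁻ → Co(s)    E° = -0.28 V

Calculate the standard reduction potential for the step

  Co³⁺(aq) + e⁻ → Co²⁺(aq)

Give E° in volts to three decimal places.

+1.820 V

Sequential free energies add, so n₃E°₃ = n₁E°₁ + n₂E°₂.
With n₃ = 3, and the known step contributing 2×(-0.28) V, the unknown satisfies 1·E° = 3×(+0.42) − 2×(-0.28) = +1.820.
E° = +1.820 / 1 = +1.820 V.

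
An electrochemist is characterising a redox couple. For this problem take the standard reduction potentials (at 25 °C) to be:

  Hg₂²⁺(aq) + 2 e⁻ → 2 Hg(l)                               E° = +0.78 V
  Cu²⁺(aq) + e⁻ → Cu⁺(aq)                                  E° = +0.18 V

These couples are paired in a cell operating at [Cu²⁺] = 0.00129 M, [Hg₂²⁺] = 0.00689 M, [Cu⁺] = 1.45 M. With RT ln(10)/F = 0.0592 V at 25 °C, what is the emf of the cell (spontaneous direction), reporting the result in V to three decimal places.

+0.717 V

Hg₂²⁺/Hg is the cathode (higher E°), Cu²⁺/Cu⁺ the anode: E°cell = +0.78 − (+0.18) = +0.60 V, n = 2.
Overall: Hg₂²⁺(aq) + 2 Cu⁺(aq) → 2 Hg(l) + 2 Cu²⁺(aq)
Q = [Cu²⁺]^2 / ([Hg₂²⁺]·[Cu⁺]^2); log Q = -3.940.
E = E° − (0.0592/n) log Q = +0.60 − (0.0592/2)(-3.940) = +0.717 V.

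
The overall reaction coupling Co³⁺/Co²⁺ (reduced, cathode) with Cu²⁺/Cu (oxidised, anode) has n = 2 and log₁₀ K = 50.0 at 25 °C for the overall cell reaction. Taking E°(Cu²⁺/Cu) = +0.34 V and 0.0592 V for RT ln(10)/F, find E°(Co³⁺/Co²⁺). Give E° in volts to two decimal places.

+1.82 V

E°cell = (0.0592/n)·log K = (0.0592/2)(50.0) = +1.480 V.
Since Co³⁺/Co²⁺ is the cathode and Cu²⁺/Cu the anode, E°cell = E°(Co³⁺/Co²⁺) − E°(Cu²⁺/Cu).
So E°(Co³⁺/Co²⁺) = E°cell + E°(Cu²⁺/Cu) = +1.480 + (+0.34) = +1.82 V.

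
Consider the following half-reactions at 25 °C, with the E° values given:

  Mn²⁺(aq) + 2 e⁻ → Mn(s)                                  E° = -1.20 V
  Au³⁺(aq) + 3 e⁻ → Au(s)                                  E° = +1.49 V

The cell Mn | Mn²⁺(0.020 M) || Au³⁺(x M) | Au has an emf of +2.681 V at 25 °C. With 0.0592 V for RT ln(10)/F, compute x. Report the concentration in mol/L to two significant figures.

0.00099 M

Au³⁺/Au is the cathode, Mn²⁺/Mn the anode: E°cell = +2.69 V, n = 6.
Overall reaction: 2 Au³⁺(aq) + 3 Mn(s) → 2 Au(s) + 3 Mn²⁺(aq); Q = [Mn²⁺]^3/[Au³⁺]^2.
From E = E° − (0.0592/n) log Q: log Q = (E° − E)·n/0.0592 = (+2.69 − (+2.681))·6/0.0592 = 0.9122.
So 2·log[Au³⁺] = 3·log(0.02) − log Q = -5.0969 − (0.9122) = -6.0091; log[Au³⁺] = -6.0091 / 2 = -3.0046; [Au³⁺] = 10^(-3.0046) ≈ 0.00099 M.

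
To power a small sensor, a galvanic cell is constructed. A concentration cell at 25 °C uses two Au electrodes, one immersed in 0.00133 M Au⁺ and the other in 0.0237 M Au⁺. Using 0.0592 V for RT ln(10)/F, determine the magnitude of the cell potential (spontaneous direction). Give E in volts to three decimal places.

+0.074 V

For a concentration cell E°cell = 0. The 0.0237 M side is the cathode (reduction is favoured where [Au⁺] is higher).
With n = 1, E = −(0.0592/1) log([Au⁺]ₐₙ/[Au⁺]꜀ₐₜ) = −(0.0592/1) log(0.00133/0.0237) = −(0.0592/1)(-1.251) = +0.074 V.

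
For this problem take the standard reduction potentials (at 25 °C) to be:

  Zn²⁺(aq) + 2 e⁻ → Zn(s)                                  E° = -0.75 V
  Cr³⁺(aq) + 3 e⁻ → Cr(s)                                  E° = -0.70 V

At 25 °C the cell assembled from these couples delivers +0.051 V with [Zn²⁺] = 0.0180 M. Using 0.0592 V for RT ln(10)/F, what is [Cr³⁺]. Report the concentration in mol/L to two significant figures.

0.0027 M

Cr³⁺/Cr is the cathode, Zn²⁺/Zn the anode: E°cell = +0.05 V, n = 6.
Overall reaction: 2 Cr³⁺(aq) + 3 Zn(s) → 2 Cr(s) + 3 Zn²⁺(aq); Q = [Zn²⁺]^3/[Cr³⁺]^2.
From E = E° − (0.0592/n) log Q: log Q = (E° − E)·n/0.0592 = (+0.05 − (+0.051))·6/0.0592 = -0.1014.
So 2·log[Cr³⁺] = 3·log(0.018) − log Q = -5.2342 − (-0.1014) = -5.1328; log[Cr³⁺] = -5.1328 / 2 = -2.5664; [Cr³⁺] = 10^(-2.5664) ≈ 0.0027 M.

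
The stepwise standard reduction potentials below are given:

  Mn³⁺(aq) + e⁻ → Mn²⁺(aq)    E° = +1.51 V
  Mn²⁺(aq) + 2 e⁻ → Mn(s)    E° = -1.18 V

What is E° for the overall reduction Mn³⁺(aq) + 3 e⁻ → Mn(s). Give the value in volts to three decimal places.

Standard free energies of sequential steps add: ΔG°₃ = ΔG°₁ + ΔG°₂, so n₃E°₃ = n₁E°₁ + n₂E°₂.
E°₃ = (1×+1.51 + 2×-1.18) / 3 = (-0.850) / 3 = -0.283 V.
E° values themselves are not directly additive — weighting by electron count is essential.

-0.283 V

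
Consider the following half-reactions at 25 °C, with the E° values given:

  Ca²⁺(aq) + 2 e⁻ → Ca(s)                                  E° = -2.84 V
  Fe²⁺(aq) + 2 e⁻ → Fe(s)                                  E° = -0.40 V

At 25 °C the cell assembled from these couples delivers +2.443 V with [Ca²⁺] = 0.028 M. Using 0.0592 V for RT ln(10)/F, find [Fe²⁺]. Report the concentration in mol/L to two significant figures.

Fe²⁺/Fe is the cathode, Ca²⁺/Ca the anode: E°cell = +2.44 V, n = 2.
Overall reaction: Fe²⁺(aq) + Ca(s) → Fe(s) + Ca²⁺(aq); Q = [Ca²⁺]^1/[Fe²⁺]^1.
From E = E° − (0.0592/n) log Q: log Q = (E° − E)·n/0.0592 = (+2.44 − (+2.443))·2/0.0592 = -0.1014.
So 1·log[Fe²⁺] = 1·log(0.028) − log Q = -1.5528 − (-0.1014) = -1.4514; [Fe²⁺] = 10^(-1.4514) ≈ 0.035 M.

0.035 M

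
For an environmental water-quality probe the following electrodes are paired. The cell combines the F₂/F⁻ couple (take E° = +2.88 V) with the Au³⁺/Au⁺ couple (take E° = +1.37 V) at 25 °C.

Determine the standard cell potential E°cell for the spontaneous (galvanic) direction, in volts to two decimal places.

+1.51 V

The F₂/F⁻ couple has the higher reduction potential, so it is the cathode; Au³⁺/Au⁺ is oxidised at the anode.
E°cell = E°(cathode) − E°(anode) = (+2.88) − (+1.37) = +1.51 V.
Since E°cell > 0, the reaction is spontaneous under standard conditions.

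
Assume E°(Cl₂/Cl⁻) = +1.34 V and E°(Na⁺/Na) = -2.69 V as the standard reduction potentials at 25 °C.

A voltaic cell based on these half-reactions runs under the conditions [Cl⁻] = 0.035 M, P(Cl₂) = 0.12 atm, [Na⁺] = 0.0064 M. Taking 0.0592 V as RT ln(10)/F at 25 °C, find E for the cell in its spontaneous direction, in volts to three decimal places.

Cl₂/Cl⁻ is the cathode (higher E°), Na⁺/Na the anode: E°cell = +1.34 − (-2.69) = +4.03 V, n = 2.
Overall: Cl₂(g) + 2 Na(s) → 2 Cl⁻(aq) + 2 Na⁺(aq)
Q = [Cl⁻]^2·[Na⁺]^2 / (P(Cl₂)); log Q = -6.379.
E = E° − (0.0592/n) log Q = +4.03 − (0.0592/2)(-6.379) = +4.219 V.

+4.219 V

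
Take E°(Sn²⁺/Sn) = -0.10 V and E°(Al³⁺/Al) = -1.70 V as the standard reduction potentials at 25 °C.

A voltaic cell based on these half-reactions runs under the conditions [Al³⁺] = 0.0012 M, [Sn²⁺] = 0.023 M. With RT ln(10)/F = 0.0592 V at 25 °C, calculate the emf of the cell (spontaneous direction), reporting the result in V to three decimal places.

+1.609 V

Sn²⁺/Sn is the cathode (higher E°), Al³⁺/Al the anode: E°cell = -0.10 − (-1.70) = +1.60 V, n = 6.
Overall: 3 Sn²⁺(aq) + 2 Al(s) → 3 Sn(s) + 2 Al³⁺(aq)
Q = [Al³⁺]^2 / ([Sn²⁺]^3); log Q = -0.927.
E = E° − (0.0592/n) log Q = +1.60 − (0.0592/6)(-0.927) = +1.609 V.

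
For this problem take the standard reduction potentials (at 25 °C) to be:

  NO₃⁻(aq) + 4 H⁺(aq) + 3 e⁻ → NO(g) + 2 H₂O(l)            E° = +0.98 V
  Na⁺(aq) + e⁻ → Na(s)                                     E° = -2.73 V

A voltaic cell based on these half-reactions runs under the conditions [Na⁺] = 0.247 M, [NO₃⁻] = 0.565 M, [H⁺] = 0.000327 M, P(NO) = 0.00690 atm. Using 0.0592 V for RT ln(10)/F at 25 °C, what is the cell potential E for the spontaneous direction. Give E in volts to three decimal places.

NO₃⁻/NO is the cathode (higher E°), Na⁺/Na the anode: E°cell = +0.98 − (-2.73) = +3.71 V, n = 3.
Overall: NO₃⁻(aq) + 4 H⁺(aq) + 3 Na(s) → NO(g) + 2 H₂O(l) + 3 Na⁺(aq)
Q = P(NO)·[Na⁺]^3 / ([NO₃⁻]·[H⁺]^4); log Q = 10.207.
E = E° − (0.0592/n) log Q = +3.71 − (0.0592/3)(10.207) = +3.509 V.

+3.509 V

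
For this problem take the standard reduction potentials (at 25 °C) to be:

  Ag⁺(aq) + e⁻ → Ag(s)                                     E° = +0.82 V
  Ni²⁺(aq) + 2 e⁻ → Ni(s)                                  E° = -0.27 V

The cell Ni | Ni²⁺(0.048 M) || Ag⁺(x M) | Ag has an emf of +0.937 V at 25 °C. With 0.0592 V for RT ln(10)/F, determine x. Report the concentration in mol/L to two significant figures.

Ag⁺/Ag is the cathode, Ni²⁺/Ni the anode: E°cell = +1.09 V, n = 2.
Overall reaction: 2 Ag⁺(aq) + Ni(s) → 2 Ag(s) + Ni²⁺(aq); Q = [Ni²⁺]^1/[Ag⁺]^2.
From E = E° − (0.0592/n) log Q: log Q = (E° − E)·n/0.0592 = (+1.09 − (+0.937))·2/0.0592 = 5.1689.
So 2·log[Ag⁺] = 1·log(0.048) − log Q = -1.3188 − (5.1689) = -6.4877; log[Ag⁺] = -6.4877 / 2 = -3.2439; [Ag⁺] = 10^(-3.2439) ≈ 0.00057 M.

0.00057 M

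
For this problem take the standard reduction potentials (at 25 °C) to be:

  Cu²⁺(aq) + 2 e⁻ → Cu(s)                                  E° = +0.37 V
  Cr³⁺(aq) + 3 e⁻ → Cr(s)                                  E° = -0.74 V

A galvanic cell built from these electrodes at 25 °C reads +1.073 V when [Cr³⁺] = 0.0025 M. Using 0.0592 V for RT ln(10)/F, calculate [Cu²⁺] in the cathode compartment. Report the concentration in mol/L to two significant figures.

Cu²⁺/Cu is the cathode, Cr³⁺/Cr the anode: E°cell = +1.11 V, n = 6.
Overall reaction: 3 Cu²⁺(aq) + 2 Cr(s) → 3 Cu(s) + 2 Cr³⁺(aq); Q = [Cr³⁺]^2/[Cu²⁺]^3.
From E = E° − (0.0592/n) log Q: log Q = (E° − E)·n/0.0592 = (+1.11 − (+1.073))·6/0.0592 = 3.7500.
So 3·log[Cu²⁺] = 2·log(0.0025) − log Q = -5.2041 − (3.7500) = -8.9541; log[Cu²⁺] = -8.9541 / 3 = -2.9847; [Cu²⁺] = 10^(-2.9847) ≈ 0.0010 M.

0.0010 M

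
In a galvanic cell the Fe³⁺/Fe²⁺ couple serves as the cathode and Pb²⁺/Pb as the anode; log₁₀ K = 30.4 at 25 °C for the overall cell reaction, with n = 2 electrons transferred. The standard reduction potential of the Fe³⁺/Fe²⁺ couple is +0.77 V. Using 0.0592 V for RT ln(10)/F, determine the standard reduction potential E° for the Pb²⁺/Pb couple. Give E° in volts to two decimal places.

-0.13 V

E°cell = (0.0592/n)·log K = (0.0592/2)(30.4) = +0.900 V.
Since Fe³⁺/Fe²⁺ is the cathode and Pb²⁺/Pb the anode, E°cell = E°(Fe³⁺/Fe²⁺) − E°(Pb²⁺/Pb).
So E°(Pb²⁺/Pb) = E°(Fe³⁺/Fe²⁺) − E°cell = (+0.77) − (+0.900) = -0.13 V.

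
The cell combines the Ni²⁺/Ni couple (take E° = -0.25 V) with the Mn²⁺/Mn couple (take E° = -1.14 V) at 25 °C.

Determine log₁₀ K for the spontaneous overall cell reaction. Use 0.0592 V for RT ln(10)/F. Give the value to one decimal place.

30.1

Cathode: Ni²⁺/Ni; anode: Mn²⁺/Mn. E°cell = +0.89 V, n = 2.
log K = nE°cell / 0.0592 = (2)(+0.89) / 0.0592 = 30.1.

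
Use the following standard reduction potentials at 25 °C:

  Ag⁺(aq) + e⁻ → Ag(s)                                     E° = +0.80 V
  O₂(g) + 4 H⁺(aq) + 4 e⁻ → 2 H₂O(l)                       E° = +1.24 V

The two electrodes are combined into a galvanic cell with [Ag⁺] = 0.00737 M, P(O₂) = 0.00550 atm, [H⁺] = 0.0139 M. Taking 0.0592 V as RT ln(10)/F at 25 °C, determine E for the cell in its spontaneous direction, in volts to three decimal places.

O₂/H₂O is the cathode (higher E°), Ag⁺/Ag the anode: E°cell = +1.24 − (+0.80) = +0.44 V, n = 4.
Overall: O₂(g) + 4 H⁺(aq) + 4 Ag(s) → 2 H₂O(l) + 4 Ag⁺(aq)
Q = [Ag⁺]^4 / (P(O₂)·[H⁺]^4); log Q = 1.157.
E = E° − (0.0592/n) log Q = +0.44 − (0.0592/4)(1.157) = +0.423 V.

+0.423 V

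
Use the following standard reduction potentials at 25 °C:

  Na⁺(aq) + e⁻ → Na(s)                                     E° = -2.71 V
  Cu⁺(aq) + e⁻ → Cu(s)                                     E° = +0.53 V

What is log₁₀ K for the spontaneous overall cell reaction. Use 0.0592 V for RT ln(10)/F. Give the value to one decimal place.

54.7

Cathode: Cu⁺/Cu; anode: Na⁺/Na. E°cell = +3.24 V, n = 1.
log K = nE°cell / 0.0592 = (1)(+3.24) / 0.0592 = 54.7.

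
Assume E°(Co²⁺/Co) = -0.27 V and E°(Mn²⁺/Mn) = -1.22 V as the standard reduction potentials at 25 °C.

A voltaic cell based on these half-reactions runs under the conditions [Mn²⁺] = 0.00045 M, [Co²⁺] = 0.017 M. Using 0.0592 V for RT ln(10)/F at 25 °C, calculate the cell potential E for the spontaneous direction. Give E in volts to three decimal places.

+0.997 V

Co²⁺/Co is the cathode (higher E°), Mn²⁺/Mn the anode: E°cell = -0.27 − (-1.22) = +0.95 V, n = 2.
Overall: Co²⁺(aq) + Mn(s) → Co(s) + Mn²⁺(aq)
Q = [Mn²⁺] / ([Co²⁺]); log Q = -1.577.
E = E° − (0.0592/n) log Q = +0.95 − (0.0592/2)(-1.577) = +0.997 V.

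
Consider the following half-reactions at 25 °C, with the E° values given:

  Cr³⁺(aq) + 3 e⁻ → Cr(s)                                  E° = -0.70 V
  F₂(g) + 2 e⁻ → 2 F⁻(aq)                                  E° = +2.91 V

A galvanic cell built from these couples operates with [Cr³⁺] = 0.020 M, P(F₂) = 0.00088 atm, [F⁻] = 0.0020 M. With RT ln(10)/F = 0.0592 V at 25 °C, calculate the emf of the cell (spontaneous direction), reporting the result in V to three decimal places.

+3.713 V

F₂/F⁻ is the cathode (higher E°), Cr³⁺/Cr the anode: E°cell = +2.91 − (-0.70) = +3.61 V, n = 6.
Overall: 3 F₂(g) + 2 Cr(s) → 6 F⁻(aq) + 2 Cr³⁺(aq)
Q = [F⁻]^6·[Cr³⁺]^2 / (P(F₂)^3); log Q = -10.425.
E = E° − (0.0592/n) log Q = +3.61 − (0.0592/6)(-10.425) = +3.713 V.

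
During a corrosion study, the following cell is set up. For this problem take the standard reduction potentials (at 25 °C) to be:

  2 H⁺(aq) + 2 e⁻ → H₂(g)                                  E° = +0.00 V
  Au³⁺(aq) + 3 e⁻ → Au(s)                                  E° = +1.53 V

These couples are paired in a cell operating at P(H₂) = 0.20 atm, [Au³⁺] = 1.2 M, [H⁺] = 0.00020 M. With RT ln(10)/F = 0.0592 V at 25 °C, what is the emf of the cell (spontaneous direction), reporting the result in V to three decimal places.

+1.730 V

Au³⁺/Au is the cathode (higher E°), H⁺/H₂ the anode: E°cell = +1.53 − (+0.00) = +1.53 V, n = 6.
Overall: 2 Au³⁺(aq) + 3 H₂(g) → 2 Au(s) + 6 H⁺(aq)
Q = [H⁺]^6 / ([Au³⁺]^2·P(H₂)^3); log Q = -20.255.
E = E° − (0.0592/n) log Q = +1.53 − (0.0592/6)(-20.255) = +1.730 V.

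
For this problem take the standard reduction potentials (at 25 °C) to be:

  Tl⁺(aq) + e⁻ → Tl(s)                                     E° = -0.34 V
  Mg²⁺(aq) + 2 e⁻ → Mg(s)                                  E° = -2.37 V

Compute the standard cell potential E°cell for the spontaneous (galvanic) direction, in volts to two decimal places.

The Tl⁺/Tl couple has the higher reduction potential, so it is the cathode; Mg²⁺/Mg is oxidised at the anode.
E°cell = E°(cathode) − E°(anode) = (-0.34) − (-2.37) = +2.03 V.

+2.03 V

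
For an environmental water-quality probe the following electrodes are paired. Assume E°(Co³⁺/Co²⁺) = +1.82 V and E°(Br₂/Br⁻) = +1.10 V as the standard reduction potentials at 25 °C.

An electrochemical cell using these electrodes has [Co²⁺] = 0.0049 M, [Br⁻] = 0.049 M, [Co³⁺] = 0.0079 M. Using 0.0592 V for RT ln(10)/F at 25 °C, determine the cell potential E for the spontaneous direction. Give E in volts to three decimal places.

Co³⁺/Co²⁺ is the cathode (higher E°), Br₂/Br⁻ the anode: E°cell = +1.82 − (+1.10) = +0.72 V, n = 2.
Overall: 2 Co³⁺(aq) + 2 Br⁻(aq) → 2 Co²⁺(aq) + Br₂(l)
Q = [Co²⁺]^2 / ([Co³⁺]^2·[Br⁻]^2); log Q = 2.205.
E = E° − (0.0592/n) log Q = +0.72 − (0.0592/2)(2.205) = +0.655 V.

+0.655 V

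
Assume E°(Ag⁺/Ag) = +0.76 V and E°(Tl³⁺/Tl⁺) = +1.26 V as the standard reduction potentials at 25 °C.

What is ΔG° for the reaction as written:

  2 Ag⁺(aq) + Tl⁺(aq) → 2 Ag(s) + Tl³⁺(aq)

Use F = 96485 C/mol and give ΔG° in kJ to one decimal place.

As written, Ag⁺/Ag is reduced (cathode) and Tl³⁺/Tl⁺ is oxidised (anode), so E°cell = (+0.76) − (+1.26) = -0.50 V.
Balancing electrons gives n = 2.
ΔG° = −nFE° = −(2)(96485)(-0.50) = 96,485 J = +96.5 kJ.

+96.5 kJ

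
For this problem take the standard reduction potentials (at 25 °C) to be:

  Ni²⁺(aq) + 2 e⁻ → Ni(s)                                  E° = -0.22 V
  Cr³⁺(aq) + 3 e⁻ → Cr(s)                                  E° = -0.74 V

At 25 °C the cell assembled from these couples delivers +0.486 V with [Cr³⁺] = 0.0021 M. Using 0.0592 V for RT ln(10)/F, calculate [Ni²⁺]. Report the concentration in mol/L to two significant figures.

0.0012 M

Ni²⁺/Ni is the cathode, Cr³⁺/Cr the anode: E°cell = +0.52 V, n = 6.
Overall reaction: 3 Ni²⁺(aq) + 2 Cr(s) → 3 Ni(s) + 2 Cr³⁺(aq); Q = [Cr³⁺]^2/[Ni²⁺]^3.
From E = E° − (0.0592/n) log Q: log Q = (E° − E)·n/0.0592 = (+0.52 − (+0.486))·6/0.0592 = 3.4459.
So 3·log[Ni²⁺] = 2·log(0.0021) − log Q = -5.3556 − (3.4459) = -8.8015; log[Ni²⁺] = -8.8015 / 3 = -2.9338; [Ni²⁺] = 10^(-2.9338) ≈ 0.0012 M.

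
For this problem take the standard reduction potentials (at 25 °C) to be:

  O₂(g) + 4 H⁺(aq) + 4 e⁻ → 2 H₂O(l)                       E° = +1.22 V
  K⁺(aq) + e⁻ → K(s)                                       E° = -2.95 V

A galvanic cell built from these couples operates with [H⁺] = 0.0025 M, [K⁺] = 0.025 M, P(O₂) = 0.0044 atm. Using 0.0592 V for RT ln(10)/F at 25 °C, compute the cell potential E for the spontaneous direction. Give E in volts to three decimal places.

+4.076 V

O₂/H₂O is the cathode (higher E°), K⁺/K the anode: E°cell = +1.22 − (-2.95) = +4.17 V, n = 4.
Overall: O₂(g) + 4 H⁺(aq) + 4 K(s) → 2 H₂O(l) + 4 K⁺(aq)
Q = [K⁺]^4 / (P(O₂)·[H⁺]^4); log Q = 6.357.
E = E° − (0.0592/n) log Q = +4.17 − (0.0592/4)(6.357) = +4.076 V.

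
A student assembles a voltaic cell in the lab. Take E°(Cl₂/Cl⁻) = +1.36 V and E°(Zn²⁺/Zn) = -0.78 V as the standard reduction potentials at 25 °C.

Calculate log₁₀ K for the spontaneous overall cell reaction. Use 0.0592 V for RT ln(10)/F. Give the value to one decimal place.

Cathode: Cl₂/Cl⁻; anode: Zn²⁺/Zn. E°cell = +2.14 V, n = 2.
log K = nE°cell / 0.0592 = (2)(+2.14) / 0.0592 = 72.3.

72.3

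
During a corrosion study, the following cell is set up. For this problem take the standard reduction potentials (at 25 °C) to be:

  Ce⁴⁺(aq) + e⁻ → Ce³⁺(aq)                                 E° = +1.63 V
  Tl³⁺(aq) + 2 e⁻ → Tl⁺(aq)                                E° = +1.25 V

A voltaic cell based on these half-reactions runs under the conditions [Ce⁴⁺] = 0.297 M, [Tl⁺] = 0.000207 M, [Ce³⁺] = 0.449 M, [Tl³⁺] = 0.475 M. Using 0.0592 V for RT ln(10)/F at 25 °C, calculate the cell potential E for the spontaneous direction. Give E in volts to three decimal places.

Ce⁴⁺/Ce³⁺ is the cathode (higher E°), Tl³⁺/Tl⁺ the anode: E°cell = +1.63 − (+1.25) = +0.38 V, n = 2.
Overall: 2 Ce⁴⁺(aq) + Tl⁺(aq) → 2 Ce³⁺(aq) + Tl³⁺(aq)
Q = [Ce³⁺]^2·[Tl³⁺] / ([Ce⁴⁺]^2·[Tl⁺]); log Q = 3.720.
E = E° − (0.0592/n) log Q = +0.38 − (0.0592/2)(3.720) = +0.270 V.

+0.270 V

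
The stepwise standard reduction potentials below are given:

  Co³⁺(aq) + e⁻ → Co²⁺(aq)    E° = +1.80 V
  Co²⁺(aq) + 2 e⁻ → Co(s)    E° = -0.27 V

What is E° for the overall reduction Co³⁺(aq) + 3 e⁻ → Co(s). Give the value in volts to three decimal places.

+0.420 V

Adding the free-energy changes (−nFE°) of the two steps gives −n₃FE°₃ = −n₁FE°₁ − n₂FE°₂.
E°₃ = (1×+1.80 + 2×-0.27) / 3 = (+1.260) / 3 = +0.420 V.
E° values themselves are not directly additive — weighting by electron count is essential.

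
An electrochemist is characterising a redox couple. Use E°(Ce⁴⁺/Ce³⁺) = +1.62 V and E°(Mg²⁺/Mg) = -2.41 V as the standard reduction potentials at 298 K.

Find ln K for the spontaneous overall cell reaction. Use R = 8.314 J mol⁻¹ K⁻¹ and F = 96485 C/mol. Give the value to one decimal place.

313.9

Cathode: Ce⁴⁺/Ce³⁺; anode: Mg²⁺/Mg. E°cell = (+1.62) − (-2.41) = +4.03 V, with n = 2.
ΔG° = −nFE° = −RT ln K, so ln K = nFE°/(RT) = (2)(96485)(+4.03) / ((8.314)(298)) = 313.884.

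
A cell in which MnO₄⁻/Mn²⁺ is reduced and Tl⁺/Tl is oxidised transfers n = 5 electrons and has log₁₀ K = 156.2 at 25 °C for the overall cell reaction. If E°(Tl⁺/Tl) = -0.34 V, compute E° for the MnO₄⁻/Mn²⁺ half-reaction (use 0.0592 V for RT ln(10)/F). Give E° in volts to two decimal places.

E°cell = (0.0592/n)·log K = (0.0592/5)(156.2) = +1.849 V.
Since MnO₄⁻/Mn²⁺ is the cathode and Tl⁺/Tl the anode, E°cell = E°(MnO₄⁻/Mn²⁺) − E°(Tl⁺/Tl).
So E°(MnO₄⁻/Mn²⁺) = E°cell + E°(Tl⁺/Tl) = +1.849 + (-0.34) = +1.51 V.

+1.51 V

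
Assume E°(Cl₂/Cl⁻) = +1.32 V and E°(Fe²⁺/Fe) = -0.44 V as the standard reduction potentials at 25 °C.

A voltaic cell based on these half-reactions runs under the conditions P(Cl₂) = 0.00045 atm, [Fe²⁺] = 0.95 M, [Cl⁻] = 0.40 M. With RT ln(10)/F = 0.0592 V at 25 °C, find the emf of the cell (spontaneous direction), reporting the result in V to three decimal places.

Cl₂/Cl⁻ is the cathode (higher E°), Fe²⁺/Fe the anode: E°cell = +1.32 − (-0.44) = +1.76 V, n = 2.
Overall: Cl₂(g) + Fe(s) → 2 Cl⁻(aq) + Fe²⁺(aq)
Q = [Cl⁻]^2·[Fe²⁺] / (P(Cl₂)); log Q = 2.529.
E = E° − (0.0592/n) log Q = +1.76 − (0.0592/2)(2.529) = +1.685 V.

+1.685 V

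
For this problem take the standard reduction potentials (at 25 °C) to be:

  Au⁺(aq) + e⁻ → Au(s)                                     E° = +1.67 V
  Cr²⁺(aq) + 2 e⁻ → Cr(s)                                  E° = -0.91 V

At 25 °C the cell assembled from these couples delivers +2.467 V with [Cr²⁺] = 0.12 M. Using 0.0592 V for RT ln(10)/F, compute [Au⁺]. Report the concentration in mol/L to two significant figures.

Au⁺/Au is the cathode, Cr²⁺/Cr the anode: E°cell = +2.58 V, n = 2.
Overall reaction: 2 Au⁺(aq) + Cr(s) → 2 Au(s) + Cr²⁺(aq); Q = [Cr²⁺]^1/[Au⁺]^2.
From E = E° − (0.0592/n) log Q: log Q = (E° − E)·n/0.0592 = (+2.58 − (+2.467))·2/0.0592 = 3.8176.
So 2·log[Au⁺] = 1·log(0.12) − log Q = -0.9208 − (3.8176) = -4.7384; log[Au⁺] = -4.7384 / 2 = -2.3692; [Au⁺] = 10^(-2.3692) ≈ 0.0043 M.

0.0043 M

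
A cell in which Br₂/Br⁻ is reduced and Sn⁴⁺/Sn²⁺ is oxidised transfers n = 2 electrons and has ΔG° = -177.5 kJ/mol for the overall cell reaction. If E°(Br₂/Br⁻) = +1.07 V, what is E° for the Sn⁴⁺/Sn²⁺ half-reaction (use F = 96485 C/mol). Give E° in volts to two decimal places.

+0.15 V

E°cell = −ΔG°/(nF) = −(-177.5×10³)/((2)(96485)) = +0.920 V.
Since Br₂/Br⁻ is the cathode and Sn⁴⁺/Sn²⁺ the anode, E°cell = E°(Br₂/Br⁻) − E°(Sn⁴⁺/Sn²⁺).
So E°(Sn⁴⁺/Sn²⁺) = E°(Br₂/Br⁻) − E°cell = (+1.07) − (+0.920) = +0.15 V.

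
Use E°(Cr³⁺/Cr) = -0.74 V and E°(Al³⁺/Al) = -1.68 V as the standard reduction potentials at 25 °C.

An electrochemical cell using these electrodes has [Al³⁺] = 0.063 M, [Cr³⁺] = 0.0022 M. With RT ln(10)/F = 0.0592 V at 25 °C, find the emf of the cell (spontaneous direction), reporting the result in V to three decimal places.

+0.911 V

Cr³⁺/Cr is the cathode (higher E°), Al³⁺/Al the anode: E°cell = -0.74 − (-1.68) = +0.94 V, n = 3.
Overall: Cr³⁺(aq) + Al(s) → Cr(s) + Al³⁺(aq)
Q = [Al³⁺] / ([Cr³⁺]); log Q = 1.457.
E = E° − (0.0592/n) log Q = +0.94 − (0.0592/3)(1.457) = +0.911 V.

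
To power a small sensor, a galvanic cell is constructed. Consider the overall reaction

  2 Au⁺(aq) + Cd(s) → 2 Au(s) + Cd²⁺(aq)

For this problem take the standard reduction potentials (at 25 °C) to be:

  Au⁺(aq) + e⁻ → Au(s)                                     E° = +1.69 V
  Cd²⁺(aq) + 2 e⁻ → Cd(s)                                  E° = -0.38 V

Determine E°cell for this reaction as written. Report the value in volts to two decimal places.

The Au⁺/Au couple has the higher reduction potential, so it is the cathode; Cd²⁺/Cd is oxidised at the anode.
E°cell = E°(cathode) − E°(anode) = (+1.69) − (-0.38) = +2.07 V.

+2.07 V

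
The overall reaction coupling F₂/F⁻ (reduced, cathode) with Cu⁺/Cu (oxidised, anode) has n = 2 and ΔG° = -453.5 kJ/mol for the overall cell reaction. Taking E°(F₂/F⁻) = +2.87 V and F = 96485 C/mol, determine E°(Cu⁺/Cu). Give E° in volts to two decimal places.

+0.52 V

E°cell = −ΔG°/(nF) = −(-453.5×10³)/((2)(96485)) = +2.350 V.
Since F₂/F⁻ is the cathode and Cu⁺/Cu the anode, E°cell = E°(F₂/F⁻) − E°(Cu⁺/Cu).
So E°(Cu⁺/Cu) = E°(F₂/F⁻) − E°cell = (+2.87) − (+2.350) = +0.52 V.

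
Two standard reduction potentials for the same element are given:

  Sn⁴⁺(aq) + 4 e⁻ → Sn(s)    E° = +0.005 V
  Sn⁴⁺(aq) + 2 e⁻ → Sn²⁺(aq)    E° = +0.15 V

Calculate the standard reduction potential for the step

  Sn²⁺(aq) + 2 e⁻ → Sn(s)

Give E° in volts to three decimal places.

Sequential free energies add, so n₃E°₃ = n₁E°₁ + n₂E°₂.
With n₃ = 4, and the known step contributing 2×(+0.15) V, the unknown satisfies 2·E° = 4×(+0.005) − 2×(+0.15) = -0.280.
E° = -0.280 / 2 = -0.140 V.

-0.140 V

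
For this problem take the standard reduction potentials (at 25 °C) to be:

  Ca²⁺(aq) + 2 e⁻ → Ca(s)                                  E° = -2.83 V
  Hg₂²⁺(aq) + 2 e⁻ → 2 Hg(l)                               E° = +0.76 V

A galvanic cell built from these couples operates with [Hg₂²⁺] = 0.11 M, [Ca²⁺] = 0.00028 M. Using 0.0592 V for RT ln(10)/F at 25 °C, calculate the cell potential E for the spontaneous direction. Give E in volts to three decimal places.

Hg₂²⁺/Hg is the cathode (higher E°), Ca²⁺/Ca the anode: E°cell = +0.76 − (-2.83) = +3.59 V, n = 2.
Overall: Hg₂²⁺(aq) + Ca(s) → 2 Hg(l) + Ca²⁺(aq)
Q = [Ca²⁺] / ([Hg₂²⁺]); log Q = -2.594.
E = E° − (0.0592/n) log Q = +3.59 − (0.0592/2)(-2.594) = +3.667 V.

+3.667 V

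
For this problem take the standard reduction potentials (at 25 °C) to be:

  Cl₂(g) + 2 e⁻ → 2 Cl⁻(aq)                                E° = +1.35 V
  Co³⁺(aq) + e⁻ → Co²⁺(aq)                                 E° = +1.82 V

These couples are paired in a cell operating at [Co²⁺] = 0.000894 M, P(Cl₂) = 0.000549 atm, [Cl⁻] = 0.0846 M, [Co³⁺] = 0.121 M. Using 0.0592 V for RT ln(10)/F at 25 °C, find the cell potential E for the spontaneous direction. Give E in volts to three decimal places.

+0.629 V

Co³⁺/Co²⁺ is the cathode (higher E°), Cl₂/Cl⁻ the anode: E°cell = +1.82 − (+1.35) = +0.47 V, n = 2.
Overall: 2 Co³⁺(aq) + 2 Cl⁻(aq) → 2 Co²⁺(aq) + Cl₂(g)
Q = [Co²⁺]^2·P(Cl₂) / ([Co³⁺]^2·[Cl⁻]^2); log Q = -5.378.
E = E° − (0.0592/n) log Q = +0.47 − (0.0592/2)(-5.378) = +0.629 V.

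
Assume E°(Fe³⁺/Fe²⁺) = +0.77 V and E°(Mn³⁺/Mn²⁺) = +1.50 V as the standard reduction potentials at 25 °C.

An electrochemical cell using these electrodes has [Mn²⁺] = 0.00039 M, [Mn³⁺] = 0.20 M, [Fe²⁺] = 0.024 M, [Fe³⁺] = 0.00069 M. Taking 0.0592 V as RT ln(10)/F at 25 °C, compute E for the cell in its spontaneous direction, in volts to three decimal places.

Mn³⁺/Mn²⁺ is the cathode (higher E°), Fe³⁺/Fe²⁺ the anode: E°cell = +1.50 − (+0.77) = +0.73 V, n = 1.
Overall: Mn³⁺(aq) + Fe²⁺(aq) → Mn²⁺(aq) + Fe³⁺(aq)
Q = [Mn²⁺]·[Fe³⁺] / ([Mn³⁺]·[Fe²⁺]); log Q = -4.251.
E = E° − (0.0592/n) log Q = +0.73 − (0.0592/1)(-4.251) = +0.982 V.

+0.982 V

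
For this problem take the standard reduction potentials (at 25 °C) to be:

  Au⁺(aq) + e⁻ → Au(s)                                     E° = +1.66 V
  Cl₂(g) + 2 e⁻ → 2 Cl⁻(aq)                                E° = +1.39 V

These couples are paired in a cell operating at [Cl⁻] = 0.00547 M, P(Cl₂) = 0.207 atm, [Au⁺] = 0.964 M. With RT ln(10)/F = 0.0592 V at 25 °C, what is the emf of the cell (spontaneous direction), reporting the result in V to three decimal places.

Au⁺/Au is the cathode (higher E°), Cl₂/Cl⁻ the anode: E°cell = +1.66 − (+1.39) = +0.27 V, n = 2.
Overall: 2 Au⁺(aq) + 2 Cl⁻(aq) → 2 Au(s) + Cl₂(g)
Q = P(Cl₂) / ([Au⁺]^2·[Cl⁻]^2); log Q = 3.872.
E = E° − (0.0592/n) log Q = +0.27 − (0.0592/2)(3.872) = +0.155 V.

+0.155 V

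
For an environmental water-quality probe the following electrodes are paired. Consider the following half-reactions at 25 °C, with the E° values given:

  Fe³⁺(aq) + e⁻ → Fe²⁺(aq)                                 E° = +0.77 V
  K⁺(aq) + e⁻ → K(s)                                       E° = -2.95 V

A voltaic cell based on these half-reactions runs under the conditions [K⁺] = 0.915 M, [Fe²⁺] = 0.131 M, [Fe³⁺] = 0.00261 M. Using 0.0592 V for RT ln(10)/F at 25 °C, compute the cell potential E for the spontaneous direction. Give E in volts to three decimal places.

+3.622 V

Fe³⁺/Fe²⁺ is the cathode (higher E°), K⁺/K the anode: E°cell = +0.77 − (-2.95) = +3.72 V, n = 1.
Overall: Fe³⁺(aq) + K(s) → Fe²⁺(aq) + K⁺(aq)
Q = [Fe²⁺]·[K⁺] / ([Fe³⁺]); log Q = 1.662.
E = E° − (0.0592/n) log Q = +3.72 − (0.0592/1)(1.662) = +3.622 V.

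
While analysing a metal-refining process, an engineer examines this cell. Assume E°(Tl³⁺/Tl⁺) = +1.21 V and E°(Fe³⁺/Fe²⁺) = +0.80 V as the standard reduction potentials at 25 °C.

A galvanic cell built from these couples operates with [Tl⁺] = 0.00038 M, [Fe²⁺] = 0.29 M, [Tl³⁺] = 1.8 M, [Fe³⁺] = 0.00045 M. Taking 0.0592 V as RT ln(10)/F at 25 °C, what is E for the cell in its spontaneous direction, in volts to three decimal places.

+0.685 V

Tl³⁺/Tl⁺ is the cathode (higher E°), Fe³⁺/Fe²⁺ the anode: E°cell = +1.21 − (+0.80) = +0.41 V, n = 2.
Overall: Tl³⁺(aq) + 2 Fe²⁺(aq) → Tl⁺(aq) + 2 Fe³⁺(aq)
Q = [Tl⁺]·[Fe³⁺]^2 / ([Tl³⁺]·[Fe²⁺]^2); log Q = -9.294.
E = E° − (0.0592/n) log Q = +0.41 − (0.0592/2)(-9.294) = +0.685 V.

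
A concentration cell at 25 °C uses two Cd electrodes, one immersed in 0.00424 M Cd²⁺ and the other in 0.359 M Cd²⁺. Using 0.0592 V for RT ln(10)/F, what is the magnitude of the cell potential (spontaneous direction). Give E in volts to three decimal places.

For a concentration cell E°cell = 0. The 0.359 M side is the cathode (reduction is favoured where [Cd²⁺] is higher).
With n = 2, E = −(0.0592/2) log([Cd²⁺]ₐₙ/[Cd²⁺]꜀ₐₜ) = −(0.0592/2) log(0.00424/0.359) = −(0.0592/2)(-1.928) = +0.057 V.

+0.057 V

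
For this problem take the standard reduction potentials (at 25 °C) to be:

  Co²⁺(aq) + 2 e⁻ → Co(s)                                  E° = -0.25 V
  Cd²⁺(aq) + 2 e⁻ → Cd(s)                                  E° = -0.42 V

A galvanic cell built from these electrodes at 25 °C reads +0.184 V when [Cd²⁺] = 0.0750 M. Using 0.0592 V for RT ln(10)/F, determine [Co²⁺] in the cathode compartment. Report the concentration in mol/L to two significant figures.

0.22 M

Co²⁺/Co is the cathode, Cd²⁺/Cd the anode: E°cell = +0.17 V, n = 2.
Overall reaction: Co²⁺(aq) + Cd(s) → Co(s) + Cd²⁺(aq); Q = [Cd²⁺]^1/[Co²⁺]^1.
From E = E° − (0.0592/n) log Q: log Q = (E° − E)·n/0.0592 = (+0.17 − (+0.184))·2/0.0592 = -0.4730.
So 1·log[Co²⁺] = 1·log(0.075) − log Q = -1.1249 − (-0.4730) = -0.6519; [Co²⁺] = 10^(-0.6519) ≈ 0.22 M.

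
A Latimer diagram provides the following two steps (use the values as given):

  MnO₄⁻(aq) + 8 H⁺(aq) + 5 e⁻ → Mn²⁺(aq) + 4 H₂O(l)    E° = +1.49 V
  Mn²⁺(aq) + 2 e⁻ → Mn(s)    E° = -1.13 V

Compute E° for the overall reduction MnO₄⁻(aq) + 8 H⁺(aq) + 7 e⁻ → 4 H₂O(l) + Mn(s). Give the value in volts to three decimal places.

+0.741 V

Since ΔG° = −nFE° is additive over sequential reductions, n₃E°₃ = n₁E°₁ + n₂E°₂.
E°₃ = (5×+1.49 + 2×-1.13) / 7 = (+5.190) / 7 = +0.741 V.
E° values themselves are not directly additive — weighting by electron count is essential.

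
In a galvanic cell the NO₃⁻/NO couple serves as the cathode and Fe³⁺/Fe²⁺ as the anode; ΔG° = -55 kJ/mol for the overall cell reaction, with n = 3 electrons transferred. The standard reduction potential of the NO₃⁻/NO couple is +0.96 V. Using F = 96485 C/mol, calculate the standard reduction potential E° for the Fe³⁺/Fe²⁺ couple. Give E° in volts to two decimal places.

E°cell = −ΔG°/(nF) = −(-55×10³)/((3)(96485)) = +0.190 V.
Since NO₃⁻/NO is the cathode and Fe³⁺/Fe²⁺ the anode, E°cell = E°(NO₃⁻/NO) − E°(Fe³⁺/Fe²⁺).
So E°(Fe³⁺/Fe²⁺) = E°(NO₃⁻/NO) − E°cell = (+0.96) − (+0.190) = +0.77 V.

+0.77 V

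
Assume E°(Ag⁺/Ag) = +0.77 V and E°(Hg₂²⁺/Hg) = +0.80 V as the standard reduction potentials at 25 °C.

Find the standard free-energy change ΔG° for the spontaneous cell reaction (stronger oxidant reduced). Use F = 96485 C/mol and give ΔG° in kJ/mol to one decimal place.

Hg₂²⁺/Hg (E° = +0.80 V) is the cathode; Ag⁺/Ag (E° = +0.77 V) is the anode, so E°cell = +0.03 V.
Balancing electrons gives n = 2 (lcm of 2 and 1).
ΔG° = −nFE° = −(2)(96485)(+0.03) = -5,789 J = -5.8 kJ/mol.

-5.8 kJ/mol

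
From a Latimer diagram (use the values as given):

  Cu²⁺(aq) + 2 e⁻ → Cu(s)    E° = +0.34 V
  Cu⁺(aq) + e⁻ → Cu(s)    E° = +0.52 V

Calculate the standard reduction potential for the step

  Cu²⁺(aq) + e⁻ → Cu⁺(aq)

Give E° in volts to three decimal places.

Sequential free energies add, so n₃E°₃ = n₁E°₁ + n₂E°₂.
With n₃ = 2, and the known step contributing 1×(+0.52) V, the unknown satisfies 1·E° = 2×(+0.34) − 1×(+0.52) = +0.160.
E° = +0.160 / 1 = +0.160 V.

+0.160 V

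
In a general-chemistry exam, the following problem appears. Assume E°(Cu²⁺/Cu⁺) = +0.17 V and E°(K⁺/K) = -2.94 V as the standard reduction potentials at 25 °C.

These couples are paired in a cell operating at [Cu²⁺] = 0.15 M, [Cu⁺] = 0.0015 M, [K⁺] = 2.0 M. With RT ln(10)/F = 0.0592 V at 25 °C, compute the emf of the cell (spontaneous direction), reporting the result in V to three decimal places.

+3.211 V

Cu²⁺/Cu⁺ is the cathode (higher E°), K⁺/K the anode: E°cell = +0.17 − (-2.94) = +3.11 V, n = 1.
Overall: Cu²⁺(aq) + K(s) → Cu⁺(aq) + K⁺(aq)
Q = [Cu⁺]·[K⁺] / ([Cu²⁺]); log Q = -1.699.
E = E° − (0.0592/n) log Q = +3.11 − (0.0592/1)(-1.699) = +3.211 V.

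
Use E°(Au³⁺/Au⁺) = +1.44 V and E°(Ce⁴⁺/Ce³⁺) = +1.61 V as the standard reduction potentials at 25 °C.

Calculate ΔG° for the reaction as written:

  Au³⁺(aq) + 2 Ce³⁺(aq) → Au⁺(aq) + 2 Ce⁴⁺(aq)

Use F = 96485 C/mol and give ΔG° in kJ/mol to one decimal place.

+32.8 kJ/mol

As written, Au³⁺/Au⁺ is reduced (cathode) and Ce⁴⁺/Ce³⁺ is oxidised (anode), so E°cell = (+1.44) − (+1.61) = -0.17 V.
Balancing electrons gives n = 2.
ΔG° = −nFE° = −(2)(96485)(-0.17) = 32,805 J = +32.8 kJ/mol.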